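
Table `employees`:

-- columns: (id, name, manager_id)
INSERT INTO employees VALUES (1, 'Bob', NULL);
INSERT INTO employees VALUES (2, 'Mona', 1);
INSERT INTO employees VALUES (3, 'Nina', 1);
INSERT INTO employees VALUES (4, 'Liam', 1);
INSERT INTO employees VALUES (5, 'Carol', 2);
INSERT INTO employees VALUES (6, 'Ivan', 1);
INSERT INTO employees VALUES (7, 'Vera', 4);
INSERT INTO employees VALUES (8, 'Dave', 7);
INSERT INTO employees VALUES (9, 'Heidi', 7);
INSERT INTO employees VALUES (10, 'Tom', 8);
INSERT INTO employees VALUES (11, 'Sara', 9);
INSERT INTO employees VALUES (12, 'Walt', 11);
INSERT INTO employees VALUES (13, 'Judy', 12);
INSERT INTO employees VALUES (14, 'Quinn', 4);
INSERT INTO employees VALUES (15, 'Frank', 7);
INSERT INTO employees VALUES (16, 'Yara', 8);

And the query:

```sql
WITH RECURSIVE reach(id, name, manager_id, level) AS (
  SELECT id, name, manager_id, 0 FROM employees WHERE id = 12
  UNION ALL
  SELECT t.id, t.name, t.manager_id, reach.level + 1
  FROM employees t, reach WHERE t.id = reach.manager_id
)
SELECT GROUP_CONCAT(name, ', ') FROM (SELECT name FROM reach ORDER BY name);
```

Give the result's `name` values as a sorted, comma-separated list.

Base: id=12 (Walt), manager_id=11, level 0.
Iteration 1: join on id=11 -> Sara (id 11, manager_id=9, level 1).
Iteration 2: join on id=9 -> Heidi (id 9, manager_id=7, level 2).
Iteration 3: join on id=7 -> Vera (id 7, manager_id=4, level 3).
Iteration 4: join on id=4 -> Liam (id 4, manager_id=1, level 4).
Iteration 5: join on id=1 -> Bob (id 1, manager_id=NULL, level 5).
Iteration 6: manager_id is NULL; no match; recursion stops.

Bob, Heidi, Liam, Sara, Vera, Walt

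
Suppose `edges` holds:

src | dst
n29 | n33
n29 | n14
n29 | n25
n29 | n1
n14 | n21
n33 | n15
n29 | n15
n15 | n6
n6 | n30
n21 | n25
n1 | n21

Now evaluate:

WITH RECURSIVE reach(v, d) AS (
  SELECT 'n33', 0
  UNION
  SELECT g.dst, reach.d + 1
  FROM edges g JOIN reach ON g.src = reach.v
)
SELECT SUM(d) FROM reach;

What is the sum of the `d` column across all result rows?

6

Base: (n33, d=0).
Iteration 1: edges from {n33} -> (n15, d=1).
Iteration 2: edges from {n15} -> (n6, d=2).
Iteration 3: edges from {n6} -> (n30, d=3).
Iteration 4: no outgoing edges from {n30}; recursion stops.
SUM(d) = 0 + 1 + 2 + 3 = 6.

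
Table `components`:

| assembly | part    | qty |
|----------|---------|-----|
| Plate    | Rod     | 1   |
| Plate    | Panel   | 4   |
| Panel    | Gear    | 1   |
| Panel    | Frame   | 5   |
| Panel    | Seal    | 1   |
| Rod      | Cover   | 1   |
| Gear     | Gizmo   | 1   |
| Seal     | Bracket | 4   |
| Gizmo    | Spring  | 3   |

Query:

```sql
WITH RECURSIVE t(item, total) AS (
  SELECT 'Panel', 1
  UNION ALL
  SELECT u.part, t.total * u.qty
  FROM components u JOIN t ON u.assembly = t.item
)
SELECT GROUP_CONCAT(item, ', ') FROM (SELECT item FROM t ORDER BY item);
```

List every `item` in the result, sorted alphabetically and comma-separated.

Bracket, Frame, Gear, Gizmo, Panel, Seal, Spring

Base: (Panel, total=1).
Iteration 1: components of {Panel} -> Frame = 1*5 = 5, Gear = 1*1 = 1, Seal = 1*1 = 1.
Iteration 2: components of {Frame,Gear,Seal} -> Bracket = 1*4 = 4, Gizmo = 1*1 = 1.
Iteration 3: components of {Bracket,Gizmo} -> Spring = 1*3 = 3.
Iteration 4: no further components; recursion stops.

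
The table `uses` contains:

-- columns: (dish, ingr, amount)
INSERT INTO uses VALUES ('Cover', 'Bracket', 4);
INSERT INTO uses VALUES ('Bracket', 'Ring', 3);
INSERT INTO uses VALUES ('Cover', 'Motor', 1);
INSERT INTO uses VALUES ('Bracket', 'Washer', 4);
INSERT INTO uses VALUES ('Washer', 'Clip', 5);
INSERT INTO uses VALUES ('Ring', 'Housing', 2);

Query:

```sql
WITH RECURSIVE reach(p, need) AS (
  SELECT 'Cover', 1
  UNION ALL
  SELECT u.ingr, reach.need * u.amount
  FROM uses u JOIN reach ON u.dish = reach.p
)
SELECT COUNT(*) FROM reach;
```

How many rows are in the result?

Base: (Cover, need=1).
Iteration 1: components of {Cover} -> Bracket = 1*4 = 4, Motor = 1*1 = 1.
Iteration 2: components of {Bracket,Motor} -> Ring = 4*3 = 12, Washer = 4*4 = 16.
Iteration 3: components of {Ring,Washer} -> Clip = 16*5 = 80, Housing = 12*2 = 24.
Iteration 4: no further components; recursion stops.
Total rows emitted: 7.

7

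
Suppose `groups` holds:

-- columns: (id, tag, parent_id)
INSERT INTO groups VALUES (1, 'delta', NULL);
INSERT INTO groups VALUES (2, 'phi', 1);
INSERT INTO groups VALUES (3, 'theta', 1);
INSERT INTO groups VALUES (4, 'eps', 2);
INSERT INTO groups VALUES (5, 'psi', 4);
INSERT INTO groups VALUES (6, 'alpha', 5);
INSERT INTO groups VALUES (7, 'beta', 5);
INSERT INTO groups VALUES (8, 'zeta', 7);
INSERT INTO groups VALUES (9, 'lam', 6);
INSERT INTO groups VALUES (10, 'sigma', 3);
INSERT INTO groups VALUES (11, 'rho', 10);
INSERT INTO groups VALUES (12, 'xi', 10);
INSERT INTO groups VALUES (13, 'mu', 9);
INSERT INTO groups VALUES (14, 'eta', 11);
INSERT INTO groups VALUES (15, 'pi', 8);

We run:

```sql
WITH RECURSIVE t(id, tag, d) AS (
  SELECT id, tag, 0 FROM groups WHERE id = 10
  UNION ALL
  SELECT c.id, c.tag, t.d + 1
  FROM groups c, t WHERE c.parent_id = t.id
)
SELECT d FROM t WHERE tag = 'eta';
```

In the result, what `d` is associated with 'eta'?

Base: id=10 (sigma) at d 0.
Iteration 1: rows with parent_id in {10} -> rho (id 11, d 1), xi (id 12, d 1).
Iteration 2: rows with parent_id in {11,12} -> eta (id 14, d 2).
Iteration 3: no rows with parent_id in {14}; recursion stops.

2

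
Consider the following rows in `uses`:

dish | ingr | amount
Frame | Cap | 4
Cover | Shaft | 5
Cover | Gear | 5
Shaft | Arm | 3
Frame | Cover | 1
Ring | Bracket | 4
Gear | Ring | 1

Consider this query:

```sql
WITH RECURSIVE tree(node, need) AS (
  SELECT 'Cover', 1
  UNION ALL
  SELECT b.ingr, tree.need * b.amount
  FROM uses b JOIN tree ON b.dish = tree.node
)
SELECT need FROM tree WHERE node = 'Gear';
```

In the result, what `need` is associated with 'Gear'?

Base: (Cover, need=1).
Iteration 1: components of {Cover} -> Gear = 1*5 = 5, Shaft = 1*5 = 5.
Iteration 2: components of {Gear,Shaft} -> Arm = 5*3 = 15, Ring = 5*1 = 5.
Iteration 3: components of {Arm,Ring} -> Bracket = 5*4 = 20.
Iteration 4: no further components; recursion stops.

5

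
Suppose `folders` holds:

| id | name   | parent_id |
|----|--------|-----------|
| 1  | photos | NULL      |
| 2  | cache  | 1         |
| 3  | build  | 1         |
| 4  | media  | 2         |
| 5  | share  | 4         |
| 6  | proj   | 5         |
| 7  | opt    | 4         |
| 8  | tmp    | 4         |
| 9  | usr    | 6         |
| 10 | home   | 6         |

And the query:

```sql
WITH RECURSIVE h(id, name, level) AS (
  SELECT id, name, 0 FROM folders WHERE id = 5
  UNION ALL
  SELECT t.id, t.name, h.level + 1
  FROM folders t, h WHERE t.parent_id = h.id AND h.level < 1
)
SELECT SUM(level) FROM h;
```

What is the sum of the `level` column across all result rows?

1

Base: id=5 (share) at level 0.
Iteration 1: rows with parent_id in {5} -> proj (id 6, level 1).
Iteration 2: level < 1 fails for all current rows; recursion stops.
SUM(level) = 0 + 1 = 1.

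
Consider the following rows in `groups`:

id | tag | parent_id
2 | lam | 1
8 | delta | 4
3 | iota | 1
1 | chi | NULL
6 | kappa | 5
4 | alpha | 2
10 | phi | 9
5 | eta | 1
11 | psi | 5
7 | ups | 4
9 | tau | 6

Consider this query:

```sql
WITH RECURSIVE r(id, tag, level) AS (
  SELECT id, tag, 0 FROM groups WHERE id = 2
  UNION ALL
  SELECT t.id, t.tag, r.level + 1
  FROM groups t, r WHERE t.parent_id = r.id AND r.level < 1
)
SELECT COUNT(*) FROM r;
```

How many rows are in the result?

2

Base: id=2 (lam) at level 0.
Iteration 1: rows with parent_id in {2} -> alpha (id 4, level 1).
Iteration 2: level < 1 fails for all current rows; recursion stops.
Total rows emitted: 2.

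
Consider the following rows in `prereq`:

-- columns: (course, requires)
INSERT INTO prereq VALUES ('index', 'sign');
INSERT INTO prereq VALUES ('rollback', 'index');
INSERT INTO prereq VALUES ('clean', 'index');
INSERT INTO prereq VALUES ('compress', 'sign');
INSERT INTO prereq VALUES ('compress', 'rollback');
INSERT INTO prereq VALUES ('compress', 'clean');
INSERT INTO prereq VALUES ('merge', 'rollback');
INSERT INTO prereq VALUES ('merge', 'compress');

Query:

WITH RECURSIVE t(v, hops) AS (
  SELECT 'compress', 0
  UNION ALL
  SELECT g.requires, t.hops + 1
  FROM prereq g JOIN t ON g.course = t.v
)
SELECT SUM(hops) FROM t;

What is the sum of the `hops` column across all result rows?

Base: (compress, hops=0).
Iteration 1: edges from {compress} -> (clean, hops=1), (rollback, hops=1), (sign, hops=1).
Iteration 2: edges from {clean,rollback,sign} -> (index, hops=2) x2. [UNION ALL keeps all 2 new rows, including repeats]
Iteration 3: edges from {index} -> (sign, hops=3) x2. [UNION ALL keeps all 2 new rows, including repeats]
Iteration 4: no outgoing edges from {sign}; recursion stops.
SUM(hops) = 0 + 1 + 1 + 1 + 2 + 2 + 3 + 3 = 13.

13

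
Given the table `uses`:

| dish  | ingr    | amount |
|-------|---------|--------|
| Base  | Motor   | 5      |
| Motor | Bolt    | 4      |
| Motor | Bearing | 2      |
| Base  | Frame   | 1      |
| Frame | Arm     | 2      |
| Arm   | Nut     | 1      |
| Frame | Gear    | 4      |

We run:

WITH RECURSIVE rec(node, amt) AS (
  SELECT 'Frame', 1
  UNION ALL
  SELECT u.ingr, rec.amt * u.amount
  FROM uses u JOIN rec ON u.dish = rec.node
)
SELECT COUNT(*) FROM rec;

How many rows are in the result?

4

Base: (Frame, amt=1).
Iteration 1: components of {Frame} -> Arm = 1*2 = 2, Gear = 1*4 = 4.
Iteration 2: components of {Arm,Gear} -> Nut = 2*1 = 2.
Iteration 3: no further components; recursion stops.
Total rows emitted: 4.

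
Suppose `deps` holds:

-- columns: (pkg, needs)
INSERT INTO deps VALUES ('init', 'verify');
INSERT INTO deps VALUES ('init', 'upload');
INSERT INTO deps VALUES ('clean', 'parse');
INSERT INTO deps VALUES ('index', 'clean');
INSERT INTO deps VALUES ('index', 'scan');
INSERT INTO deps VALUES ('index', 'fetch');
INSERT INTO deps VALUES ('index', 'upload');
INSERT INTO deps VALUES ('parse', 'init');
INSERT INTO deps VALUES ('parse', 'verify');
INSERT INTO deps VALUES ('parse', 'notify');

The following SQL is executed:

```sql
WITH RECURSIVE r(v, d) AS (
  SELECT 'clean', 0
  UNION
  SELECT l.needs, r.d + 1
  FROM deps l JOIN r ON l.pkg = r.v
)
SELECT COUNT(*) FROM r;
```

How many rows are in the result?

7

Base: (clean, d=0).
Iteration 1: edges from {clean} -> (parse, d=1).
Iteration 2: edges from {parse} -> (init, d=2), (notify, d=2), (verify, d=2).
Iteration 3: edges from {init,notify,verify} -> (upload, d=3), (verify, d=3).
Iteration 4: no outgoing edges from {upload,verify}; recursion stops.
Total rows emitted: 7.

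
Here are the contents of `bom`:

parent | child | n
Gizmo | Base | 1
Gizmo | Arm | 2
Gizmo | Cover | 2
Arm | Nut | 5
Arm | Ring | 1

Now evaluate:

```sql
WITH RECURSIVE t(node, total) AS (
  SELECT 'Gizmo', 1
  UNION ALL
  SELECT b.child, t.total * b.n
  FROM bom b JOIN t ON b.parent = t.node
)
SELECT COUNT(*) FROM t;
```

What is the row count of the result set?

Base: (Gizmo, total=1).
Iteration 1: components of {Gizmo} -> Arm = 1*2 = 2, Base = 1*1 = 1, Cover = 1*2 = 2.
Iteration 2: components of {Arm,Base,Cover} -> Nut = 2*5 = 10, Ring = 2*1 = 2.
Iteration 3: no further components; recursion stops.
Total rows emitted: 6.

6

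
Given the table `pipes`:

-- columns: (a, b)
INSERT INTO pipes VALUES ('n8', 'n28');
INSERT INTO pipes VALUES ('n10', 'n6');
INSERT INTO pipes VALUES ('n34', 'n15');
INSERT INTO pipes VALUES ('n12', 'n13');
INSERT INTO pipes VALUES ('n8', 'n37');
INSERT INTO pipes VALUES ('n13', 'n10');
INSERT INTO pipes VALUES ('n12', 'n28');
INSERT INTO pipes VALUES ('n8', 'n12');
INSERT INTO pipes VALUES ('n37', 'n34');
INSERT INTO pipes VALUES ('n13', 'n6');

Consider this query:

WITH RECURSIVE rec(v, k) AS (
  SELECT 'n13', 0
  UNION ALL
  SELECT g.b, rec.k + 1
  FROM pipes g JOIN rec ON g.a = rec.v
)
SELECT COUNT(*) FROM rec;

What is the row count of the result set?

4

Base: (n13, k=0).
Iteration 1: edges from {n13} -> (n10, k=1), (n6, k=1).
Iteration 2: edges from {n10,n6} -> (n6, k=2).
Iteration 3: no outgoing edges from {n6}; recursion stops.
Total rows emitted: 4.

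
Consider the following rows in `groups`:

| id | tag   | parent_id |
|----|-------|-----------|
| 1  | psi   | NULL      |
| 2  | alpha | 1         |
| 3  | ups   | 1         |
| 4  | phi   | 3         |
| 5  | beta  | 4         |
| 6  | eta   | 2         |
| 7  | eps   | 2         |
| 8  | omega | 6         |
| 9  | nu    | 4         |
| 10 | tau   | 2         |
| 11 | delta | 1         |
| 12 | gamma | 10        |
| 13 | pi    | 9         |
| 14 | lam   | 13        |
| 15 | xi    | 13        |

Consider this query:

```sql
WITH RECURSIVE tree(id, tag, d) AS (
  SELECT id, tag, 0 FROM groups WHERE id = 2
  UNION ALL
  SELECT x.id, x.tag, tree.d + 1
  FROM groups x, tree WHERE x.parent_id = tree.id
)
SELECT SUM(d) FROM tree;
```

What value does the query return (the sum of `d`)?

7

Base: id=2 (alpha) at d 0.
Iteration 1: rows with parent_id in {2} -> eta (id 6, d 1), eps (id 7, d 1), tau (id 10, d 1).
Iteration 2: rows with parent_id in {6,7,10} -> omega (id 8, d 2), gamma (id 12, d 2).
Iteration 3: no rows with parent_id in {8,12}; recursion stops.
SUM(d) = 0 + 1 + 1 + 1 + 2 + 2 = 7.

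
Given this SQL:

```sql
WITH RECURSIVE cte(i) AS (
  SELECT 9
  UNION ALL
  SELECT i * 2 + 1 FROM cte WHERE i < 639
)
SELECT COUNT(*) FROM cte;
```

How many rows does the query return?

Base: i=9.
Iteration 1: 9 < 639 holds -> i = 9 * 2 + 1 = 19.
Iteration 2: 19 < 639 holds -> i = 19 * 2 + 1 = 39.
Iteration 3: 39 < 639 holds -> i = 39 * 2 + 1 = 79.
Iteration 4: 79 < 639 holds -> i = 79 * 2 + 1 = 159.
Iteration 5: 159 < 639 holds -> i = 159 * 2 + 1 = 319.
Iteration 6: 319 < 639 holds -> i = 319 * 2 + 1 = 639.
Iteration 7: 639 < 639 fails; recursion stops.
Total rows emitted: 7.

7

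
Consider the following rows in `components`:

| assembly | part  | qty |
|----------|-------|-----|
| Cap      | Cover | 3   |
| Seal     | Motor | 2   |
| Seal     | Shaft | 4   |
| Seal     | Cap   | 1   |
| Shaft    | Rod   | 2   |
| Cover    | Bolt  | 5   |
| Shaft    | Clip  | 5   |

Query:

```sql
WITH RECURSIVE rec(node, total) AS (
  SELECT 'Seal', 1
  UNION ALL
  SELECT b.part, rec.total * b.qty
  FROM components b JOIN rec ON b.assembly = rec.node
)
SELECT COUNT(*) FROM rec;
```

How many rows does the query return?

Base: (Seal, total=1).
Iteration 1: components of {Seal} -> Cap = 1*1 = 1, Motor = 1*2 = 2, Shaft = 1*4 = 4.
Iteration 2: components of {Cap,Motor,Shaft} -> Clip = 4*5 = 20, Cover = 1*3 = 3, Rod = 4*2 = 8.
Iteration 3: components of {Clip,Cover,Rod} -> Bolt = 3*5 = 15.
Iteration 4: no further components; recursion stops.
Total rows emitted: 8.

8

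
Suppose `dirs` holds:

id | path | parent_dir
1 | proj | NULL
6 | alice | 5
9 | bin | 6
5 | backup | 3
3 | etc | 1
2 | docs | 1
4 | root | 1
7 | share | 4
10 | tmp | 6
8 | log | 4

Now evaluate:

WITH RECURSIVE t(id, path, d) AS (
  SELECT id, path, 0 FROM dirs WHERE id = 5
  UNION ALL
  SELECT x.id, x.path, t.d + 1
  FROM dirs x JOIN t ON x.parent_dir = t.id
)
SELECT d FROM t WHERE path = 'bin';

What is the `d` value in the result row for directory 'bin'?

2

Base: id=5 (backup) at d 0.
Iteration 1: rows with parent_dir in {5} -> alice (id 6, d 1).
Iteration 2: rows with parent_dir in {6} -> bin (id 9, d 2), tmp (id 10, d 2).
Iteration 3: no rows with parent_dir in {9,10}; recursion stops.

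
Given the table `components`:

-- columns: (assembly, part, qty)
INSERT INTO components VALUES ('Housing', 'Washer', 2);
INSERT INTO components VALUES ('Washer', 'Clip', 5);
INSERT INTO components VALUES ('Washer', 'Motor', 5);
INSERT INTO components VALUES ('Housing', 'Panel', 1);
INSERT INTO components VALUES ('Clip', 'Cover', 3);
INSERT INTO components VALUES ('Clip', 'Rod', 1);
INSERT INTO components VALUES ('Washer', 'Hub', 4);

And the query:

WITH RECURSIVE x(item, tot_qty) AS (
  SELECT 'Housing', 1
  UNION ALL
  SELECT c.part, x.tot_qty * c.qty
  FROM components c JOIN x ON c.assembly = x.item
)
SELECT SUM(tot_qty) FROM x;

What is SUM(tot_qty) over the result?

72

Base: (Housing, tot_qty=1).
Iteration 1: components of {Housing} -> Panel = 1*1 = 1, Washer = 1*2 = 2.
Iteration 2: components of {Panel,Washer} -> Clip = 2*5 = 10, Hub = 2*4 = 8, Motor = 2*5 = 10.
Iteration 3: components of {Clip,Hub,Motor} -> Cover = 10*3 = 30, Rod = 10*1 = 10.
Iteration 4: no further components; recursion stops.
SUM(tot_qty) = 1 + 2 + 1 + 10 + 10 + 8 + 30 + 10 = 72.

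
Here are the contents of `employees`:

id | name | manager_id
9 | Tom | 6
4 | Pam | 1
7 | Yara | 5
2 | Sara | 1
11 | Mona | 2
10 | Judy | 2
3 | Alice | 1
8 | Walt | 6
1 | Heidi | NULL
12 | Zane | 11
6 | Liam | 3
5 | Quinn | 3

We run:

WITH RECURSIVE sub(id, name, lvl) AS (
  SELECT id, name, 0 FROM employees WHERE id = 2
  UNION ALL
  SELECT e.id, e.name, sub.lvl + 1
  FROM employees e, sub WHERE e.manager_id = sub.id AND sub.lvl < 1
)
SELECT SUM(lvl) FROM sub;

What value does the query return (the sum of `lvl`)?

2

Base: id=2 (Sara) at lvl 0.
Iteration 1: rows with manager_id in {2} -> Judy (id 10, lvl 1), Mona (id 11, lvl 1).
Iteration 2: lvl < 1 fails for all current rows; recursion stops.
SUM(lvl) = 0 + 1 + 1 = 2.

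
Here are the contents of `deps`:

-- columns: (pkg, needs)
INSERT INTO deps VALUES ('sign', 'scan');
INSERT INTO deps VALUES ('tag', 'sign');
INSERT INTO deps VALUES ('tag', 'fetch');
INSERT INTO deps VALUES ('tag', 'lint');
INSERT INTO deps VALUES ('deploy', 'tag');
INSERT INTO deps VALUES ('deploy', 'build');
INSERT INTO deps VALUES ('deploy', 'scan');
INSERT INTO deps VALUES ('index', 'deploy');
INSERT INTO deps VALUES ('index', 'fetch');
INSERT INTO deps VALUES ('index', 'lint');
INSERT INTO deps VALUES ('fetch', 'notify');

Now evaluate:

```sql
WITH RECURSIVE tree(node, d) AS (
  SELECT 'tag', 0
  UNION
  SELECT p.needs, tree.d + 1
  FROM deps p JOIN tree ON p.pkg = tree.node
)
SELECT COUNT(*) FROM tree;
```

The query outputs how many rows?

6

Base: (tag, d=0).
Iteration 1: edges from {tag} -> (fetch, d=1), (lint, d=1), (sign, d=1).
Iteration 2: edges from {fetch,lint,sign} -> (notify, d=2), (scan, d=2).
Iteration 3: no outgoing edges from {notify,scan}; recursion stops.
Total rows emitted: 6.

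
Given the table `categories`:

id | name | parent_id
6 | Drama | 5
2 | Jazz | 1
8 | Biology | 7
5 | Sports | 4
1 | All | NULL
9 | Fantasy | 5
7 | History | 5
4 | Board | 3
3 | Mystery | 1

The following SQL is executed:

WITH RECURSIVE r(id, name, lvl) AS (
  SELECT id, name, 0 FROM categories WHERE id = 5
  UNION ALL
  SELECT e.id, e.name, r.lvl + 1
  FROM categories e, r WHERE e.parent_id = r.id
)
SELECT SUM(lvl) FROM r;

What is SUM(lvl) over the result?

Base: id=5 (Sports) at lvl 0.
Iteration 1: rows with parent_id in {5} -> Drama (id 6, lvl 1), History (id 7, lvl 1), Fantasy (id 9, lvl 1).
Iteration 2: rows with parent_id in {6,7,9} -> Biology (id 8, lvl 2).
Iteration 3: no rows with parent_id in {8}; recursion stops.
SUM(lvl) = 0 + 1 + 1 + 1 + 2 = 5.

5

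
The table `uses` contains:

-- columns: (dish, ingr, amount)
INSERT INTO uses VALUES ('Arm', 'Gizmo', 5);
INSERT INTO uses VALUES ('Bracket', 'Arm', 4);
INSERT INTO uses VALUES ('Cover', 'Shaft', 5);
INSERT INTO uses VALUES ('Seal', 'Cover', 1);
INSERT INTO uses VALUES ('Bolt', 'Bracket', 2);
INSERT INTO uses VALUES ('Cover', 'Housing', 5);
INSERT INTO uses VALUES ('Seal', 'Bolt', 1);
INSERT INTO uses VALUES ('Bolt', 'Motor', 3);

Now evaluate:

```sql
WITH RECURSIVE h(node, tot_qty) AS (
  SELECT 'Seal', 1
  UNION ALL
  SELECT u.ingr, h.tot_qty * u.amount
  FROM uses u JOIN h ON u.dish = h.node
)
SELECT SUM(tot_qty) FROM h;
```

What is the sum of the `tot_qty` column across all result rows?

66

Base: (Seal, tot_qty=1).
Iteration 1: components of {Seal} -> Bolt = 1*1 = 1, Cover = 1*1 = 1.
Iteration 2: components of {Bolt,Cover} -> Bracket = 1*2 = 2, Housing = 1*5 = 5, Motor = 1*3 = 3, Shaft = 1*5 = 5.
Iteration 3: components of {Bracket,Housing,Motor,Shaft} -> Arm = 2*4 = 8.
Iteration 4: components of {Arm} -> Gizmo = 8*5 = 40.
Iteration 5: no further components; recursion stops.
SUM(tot_qty) = 1 + 1 + 1 + 5 + 5 + 2 + 3 + 8 + 40 = 66.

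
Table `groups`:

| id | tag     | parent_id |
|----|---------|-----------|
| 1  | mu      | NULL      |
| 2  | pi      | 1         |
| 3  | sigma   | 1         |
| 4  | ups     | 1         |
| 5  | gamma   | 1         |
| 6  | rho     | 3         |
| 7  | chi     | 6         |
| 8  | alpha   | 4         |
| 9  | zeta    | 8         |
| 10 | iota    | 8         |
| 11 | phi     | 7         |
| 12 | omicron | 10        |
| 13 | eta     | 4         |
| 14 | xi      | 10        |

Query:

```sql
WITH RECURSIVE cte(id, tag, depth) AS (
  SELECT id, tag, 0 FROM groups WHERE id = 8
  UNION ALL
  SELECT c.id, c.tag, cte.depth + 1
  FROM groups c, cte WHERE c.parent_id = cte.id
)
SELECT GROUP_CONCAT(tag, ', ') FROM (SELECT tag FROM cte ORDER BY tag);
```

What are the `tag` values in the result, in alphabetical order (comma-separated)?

Base: id=8 (alpha) at depth 0.
Iteration 1: rows with parent_id in {8} -> zeta (id 9, depth 1), iota (id 10, depth 1).
Iteration 2: rows with parent_id in {9,10} -> omicron (id 12, depth 2), xi (id 14, depth 2).
Iteration 3: no rows with parent_id in {12,14}; recursion stops.

alpha, iota, omicron, xi, zeta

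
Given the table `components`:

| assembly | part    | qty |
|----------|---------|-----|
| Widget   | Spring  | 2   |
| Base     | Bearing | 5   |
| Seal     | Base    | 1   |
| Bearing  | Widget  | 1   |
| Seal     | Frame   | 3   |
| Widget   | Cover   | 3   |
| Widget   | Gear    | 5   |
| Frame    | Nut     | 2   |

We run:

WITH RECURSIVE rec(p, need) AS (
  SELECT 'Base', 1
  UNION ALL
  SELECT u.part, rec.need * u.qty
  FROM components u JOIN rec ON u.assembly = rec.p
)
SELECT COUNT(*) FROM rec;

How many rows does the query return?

6

Base: (Base, need=1).
Iteration 1: components of {Base} -> Bearing = 1*5 = 5.
Iteration 2: components of {Bearing} -> Widget = 5*1 = 5.
Iteration 3: components of {Widget} -> Cover = 5*3 = 15, Gear = 5*5 = 25, Spring = 5*2 = 10.
Iteration 4: no further components; recursion stops.
Total rows emitted: 6.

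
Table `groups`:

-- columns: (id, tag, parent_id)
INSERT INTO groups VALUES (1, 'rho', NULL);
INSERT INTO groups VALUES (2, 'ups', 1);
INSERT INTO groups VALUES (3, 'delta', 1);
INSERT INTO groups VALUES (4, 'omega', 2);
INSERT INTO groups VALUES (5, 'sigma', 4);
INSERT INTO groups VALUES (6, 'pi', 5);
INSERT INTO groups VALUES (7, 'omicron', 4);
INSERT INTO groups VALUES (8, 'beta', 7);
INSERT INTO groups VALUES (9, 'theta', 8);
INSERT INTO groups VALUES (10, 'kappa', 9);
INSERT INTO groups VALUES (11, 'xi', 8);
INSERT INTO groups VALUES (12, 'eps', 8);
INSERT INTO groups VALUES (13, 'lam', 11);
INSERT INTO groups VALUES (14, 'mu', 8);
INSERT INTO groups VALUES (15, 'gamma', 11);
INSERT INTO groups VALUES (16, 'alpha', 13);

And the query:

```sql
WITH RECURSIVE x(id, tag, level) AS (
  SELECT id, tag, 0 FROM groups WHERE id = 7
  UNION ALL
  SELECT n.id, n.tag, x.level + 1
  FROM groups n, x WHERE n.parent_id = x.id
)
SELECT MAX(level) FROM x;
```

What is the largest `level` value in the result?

4

Base: id=7 (omicron) at level 0.
Iteration 1: rows with parent_id in {7} -> beta (id 8, level 1).
Iteration 2: rows with parent_id in {8} -> theta (id 9, level 2), xi (id 11, level 2), eps (id 12, level 2), mu (id 14, level 2).
Iteration 3: rows with parent_id in {9,11,12,14} -> kappa (id 10, level 3), lam (id 13, level 3), gamma (id 15, level 3).
Iteration 4: rows with parent_id in {10,13,15} -> alpha (id 16, level 4).
Iteration 5: no rows with parent_id in {16}; recursion stops.
level values: 0, 1, 2, 2, 2, 2, 3, 3, 3, 4; the maximum is 4.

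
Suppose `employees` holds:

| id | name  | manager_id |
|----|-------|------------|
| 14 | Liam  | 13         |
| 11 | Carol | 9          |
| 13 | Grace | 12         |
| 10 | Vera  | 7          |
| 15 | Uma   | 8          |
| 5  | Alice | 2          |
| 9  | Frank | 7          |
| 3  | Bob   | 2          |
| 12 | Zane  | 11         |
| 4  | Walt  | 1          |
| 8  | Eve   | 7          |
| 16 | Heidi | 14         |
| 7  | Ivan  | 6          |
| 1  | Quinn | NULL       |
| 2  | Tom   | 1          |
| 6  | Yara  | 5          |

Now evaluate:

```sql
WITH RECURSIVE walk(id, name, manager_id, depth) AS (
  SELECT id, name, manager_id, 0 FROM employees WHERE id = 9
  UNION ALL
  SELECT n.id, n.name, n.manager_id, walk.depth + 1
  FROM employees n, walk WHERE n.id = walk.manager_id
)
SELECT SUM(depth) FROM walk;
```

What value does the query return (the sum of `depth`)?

15

Base: id=9 (Frank), manager_id=7, depth 0.
Iteration 1: join on id=7 -> Ivan (id 7, manager_id=6, depth 1).
Iteration 2: join on id=6 -> Yara (id 6, manager_id=5, depth 2).
Iteration 3: join on id=5 -> Alice (id 5, manager_id=2, depth 3).
Iteration 4: join on id=2 -> Tom (id 2, manager_id=1, depth 4).
Iteration 5: join on id=1 -> Quinn (id 1, manager_id=NULL, depth 5).
Iteration 6: manager_id is NULL; no match; recursion stops.
SUM(depth) = 0 + 1 + 2 + 3 + 4 + 5 = 15.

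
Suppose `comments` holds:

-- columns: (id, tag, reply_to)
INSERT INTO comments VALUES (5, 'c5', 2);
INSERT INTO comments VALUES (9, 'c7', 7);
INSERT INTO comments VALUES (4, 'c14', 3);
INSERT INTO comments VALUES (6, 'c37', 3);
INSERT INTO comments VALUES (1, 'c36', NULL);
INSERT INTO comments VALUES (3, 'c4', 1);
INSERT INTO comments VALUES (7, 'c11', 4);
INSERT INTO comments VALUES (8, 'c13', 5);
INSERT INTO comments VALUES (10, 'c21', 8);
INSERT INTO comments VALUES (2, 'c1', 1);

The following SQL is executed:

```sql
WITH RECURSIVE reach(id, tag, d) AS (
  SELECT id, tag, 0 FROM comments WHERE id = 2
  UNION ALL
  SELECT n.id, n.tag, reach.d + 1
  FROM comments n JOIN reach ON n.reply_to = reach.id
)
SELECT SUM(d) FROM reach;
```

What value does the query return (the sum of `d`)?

6

Base: id=2 (c1) at d 0.
Iteration 1: rows with reply_to in {2} -> c5 (id 5, d 1).
Iteration 2: rows with reply_to in {5} -> c13 (id 8, d 2).
Iteration 3: rows with reply_to in {8} -> c21 (id 10, d 3).
Iteration 4: no rows with reply_to in {10}; recursion stops.
SUM(d) = 0 + 1 + 2 + 3 = 6.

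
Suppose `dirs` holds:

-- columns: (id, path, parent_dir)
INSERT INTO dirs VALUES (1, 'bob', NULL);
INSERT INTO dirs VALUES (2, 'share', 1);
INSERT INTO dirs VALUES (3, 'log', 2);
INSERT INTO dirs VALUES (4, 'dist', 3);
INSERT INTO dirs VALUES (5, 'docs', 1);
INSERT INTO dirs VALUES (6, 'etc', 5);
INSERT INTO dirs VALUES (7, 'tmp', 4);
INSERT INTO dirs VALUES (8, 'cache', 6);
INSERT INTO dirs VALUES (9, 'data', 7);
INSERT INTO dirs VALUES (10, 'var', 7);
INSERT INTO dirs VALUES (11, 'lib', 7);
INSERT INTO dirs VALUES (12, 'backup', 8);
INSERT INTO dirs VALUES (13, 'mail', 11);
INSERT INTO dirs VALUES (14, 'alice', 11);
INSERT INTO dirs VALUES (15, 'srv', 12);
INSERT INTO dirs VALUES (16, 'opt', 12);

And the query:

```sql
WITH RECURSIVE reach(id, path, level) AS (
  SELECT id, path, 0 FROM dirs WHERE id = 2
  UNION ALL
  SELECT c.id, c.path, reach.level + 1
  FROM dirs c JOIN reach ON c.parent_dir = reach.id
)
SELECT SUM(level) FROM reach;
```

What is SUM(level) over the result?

28

Base: id=2 (share) at level 0.
Iteration 1: rows with parent_dir in {2} -> log (id 3, level 1).
Iteration 2: rows with parent_dir in {3} -> dist (id 4, level 2).
Iteration 3: rows with parent_dir in {4} -> tmp (id 7, level 3).
Iteration 4: rows with parent_dir in {7} -> data (id 9, level 4), var (id 10, level 4), lib (id 11, level 4).
Iteration 5: rows with parent_dir in {9,10,11} -> mail (id 13, level 5), alice (id 14, level 5).
Iteration 6: no rows with parent_dir in {13,14}; recursion stops.
SUM(level) = 0 + 1 + 2 + 3 + 4 + 4 + 4 + 5 + 5 = 28.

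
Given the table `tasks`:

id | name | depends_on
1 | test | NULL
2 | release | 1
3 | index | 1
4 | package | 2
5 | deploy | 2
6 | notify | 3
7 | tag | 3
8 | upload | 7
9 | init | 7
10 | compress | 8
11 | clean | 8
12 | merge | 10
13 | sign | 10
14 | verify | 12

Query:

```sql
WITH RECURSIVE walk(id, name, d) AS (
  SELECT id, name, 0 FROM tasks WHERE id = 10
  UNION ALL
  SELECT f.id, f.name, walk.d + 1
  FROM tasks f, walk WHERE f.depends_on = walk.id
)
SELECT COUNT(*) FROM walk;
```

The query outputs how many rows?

4

Base: id=10 (compress) at d 0.
Iteration 1: rows with depends_on in {10} -> merge (id 12, d 1), sign (id 13, d 1).
Iteration 2: rows with depends_on in {12,13} -> verify (id 14, d 2).
Iteration 3: no rows with depends_on in {14}; recursion stops.
Total rows emitted: 4.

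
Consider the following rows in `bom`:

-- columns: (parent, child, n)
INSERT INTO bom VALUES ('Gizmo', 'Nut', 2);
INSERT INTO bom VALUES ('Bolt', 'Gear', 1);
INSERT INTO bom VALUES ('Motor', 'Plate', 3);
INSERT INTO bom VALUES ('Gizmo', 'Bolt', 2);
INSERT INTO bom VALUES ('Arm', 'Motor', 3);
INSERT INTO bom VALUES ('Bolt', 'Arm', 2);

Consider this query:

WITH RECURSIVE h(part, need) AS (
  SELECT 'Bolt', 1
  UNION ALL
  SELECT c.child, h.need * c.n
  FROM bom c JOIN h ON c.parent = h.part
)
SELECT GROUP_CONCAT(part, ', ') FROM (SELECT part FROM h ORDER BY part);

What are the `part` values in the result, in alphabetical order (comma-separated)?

Arm, Bolt, Gear, Motor, Plate

Base: (Bolt, need=1).
Iteration 1: components of {Bolt} -> Arm = 1*2 = 2, Gear = 1*1 = 1.
Iteration 2: components of {Arm,Gear} -> Motor = 2*3 = 6.
Iteration 3: components of {Motor} -> Plate = 6*3 = 18.
Iteration 4: no further components; recursion stops.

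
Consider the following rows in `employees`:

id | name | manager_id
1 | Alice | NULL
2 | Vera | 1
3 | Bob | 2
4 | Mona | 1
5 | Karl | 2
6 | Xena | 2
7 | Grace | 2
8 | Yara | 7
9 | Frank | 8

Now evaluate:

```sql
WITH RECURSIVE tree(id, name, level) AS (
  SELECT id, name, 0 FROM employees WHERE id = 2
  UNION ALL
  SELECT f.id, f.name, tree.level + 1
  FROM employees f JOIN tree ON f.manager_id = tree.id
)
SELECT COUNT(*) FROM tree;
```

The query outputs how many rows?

Base: id=2 (Vera) at level 0.
Iteration 1: rows with manager_id in {2} -> Bob (id 3, level 1), Karl (id 5, level 1), Xena (id 6, level 1), Grace (id 7, level 1).
Iteration 2: rows with manager_id in {3,5,6,7} -> Yara (id 8, level 2).
Iteration 3: rows with manager_id in {8} -> Frank (id 9, level 3).
Iteration 4: no rows with manager_id in {9}; recursion stops.
Total rows emitted: 7.

7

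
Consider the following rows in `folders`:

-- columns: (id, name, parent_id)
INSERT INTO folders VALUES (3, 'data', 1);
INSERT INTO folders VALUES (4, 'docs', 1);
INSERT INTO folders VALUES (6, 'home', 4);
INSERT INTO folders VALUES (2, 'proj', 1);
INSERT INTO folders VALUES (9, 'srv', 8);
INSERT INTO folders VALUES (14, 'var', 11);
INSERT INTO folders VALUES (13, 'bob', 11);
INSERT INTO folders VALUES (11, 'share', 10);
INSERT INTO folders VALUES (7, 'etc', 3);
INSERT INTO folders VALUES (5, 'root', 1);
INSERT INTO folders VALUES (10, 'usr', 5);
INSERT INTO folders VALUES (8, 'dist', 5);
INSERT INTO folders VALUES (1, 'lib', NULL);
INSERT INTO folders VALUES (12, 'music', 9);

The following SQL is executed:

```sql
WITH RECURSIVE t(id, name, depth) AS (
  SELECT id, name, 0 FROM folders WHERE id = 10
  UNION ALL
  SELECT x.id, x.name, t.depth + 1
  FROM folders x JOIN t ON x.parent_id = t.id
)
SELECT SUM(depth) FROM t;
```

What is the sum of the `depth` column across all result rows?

Base: id=10 (usr) at depth 0.
Iteration 1: rows with parent_id in {10} -> share (id 11, depth 1).
Iteration 2: rows with parent_id in {11} -> bob (id 13, depth 2), var (id 14, depth 2).
Iteration 3: no rows with parent_id in {13,14}; recursion stops.
SUM(depth) = 0 + 1 + 2 + 2 = 5.

5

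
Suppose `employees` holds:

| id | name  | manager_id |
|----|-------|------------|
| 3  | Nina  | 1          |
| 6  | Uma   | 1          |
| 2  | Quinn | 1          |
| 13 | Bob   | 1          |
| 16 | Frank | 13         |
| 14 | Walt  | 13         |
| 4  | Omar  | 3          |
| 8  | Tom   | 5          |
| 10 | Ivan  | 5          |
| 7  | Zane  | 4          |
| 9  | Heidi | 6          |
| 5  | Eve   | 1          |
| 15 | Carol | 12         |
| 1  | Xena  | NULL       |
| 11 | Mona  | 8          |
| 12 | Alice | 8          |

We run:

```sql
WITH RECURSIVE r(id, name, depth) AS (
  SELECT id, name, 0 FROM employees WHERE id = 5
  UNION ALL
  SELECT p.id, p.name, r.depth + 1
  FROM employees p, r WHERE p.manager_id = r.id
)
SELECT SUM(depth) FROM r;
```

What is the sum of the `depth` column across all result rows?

Base: id=5 (Eve) at depth 0.
Iteration 1: rows with manager_id in {5} -> Tom (id 8, depth 1), Ivan (id 10, depth 1).
Iteration 2: rows with manager_id in {8,10} -> Mona (id 11, depth 2), Alice (id 12, depth 2).
Iteration 3: rows with manager_id in {11,12} -> Carol (id 15, depth 3).
Iteration 4: no rows with manager_id in {15}; recursion stops.
SUM(depth) = 0 + 1 + 1 + 2 + 2 + 3 = 9.

9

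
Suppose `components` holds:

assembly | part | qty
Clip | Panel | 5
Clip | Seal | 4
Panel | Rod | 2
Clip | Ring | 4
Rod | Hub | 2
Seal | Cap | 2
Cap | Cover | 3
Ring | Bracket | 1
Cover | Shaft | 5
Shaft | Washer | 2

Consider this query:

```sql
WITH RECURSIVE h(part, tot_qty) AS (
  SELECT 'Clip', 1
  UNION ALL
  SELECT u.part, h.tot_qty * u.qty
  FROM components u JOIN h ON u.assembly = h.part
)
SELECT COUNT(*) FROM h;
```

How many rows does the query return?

11

Base: (Clip, tot_qty=1).
Iteration 1: components of {Clip} -> Panel = 1*5 = 5, Ring = 1*4 = 4, Seal = 1*4 = 4.
Iteration 2: components of {Panel,Ring,Seal} -> Bracket = 4*1 = 4, Cap = 4*2 = 8, Rod = 5*2 = 10.
Iteration 3: components of {Bracket,Cap,Rod} -> Cover = 8*3 = 24, Hub = 10*2 = 20.
Iteration 4: components of {Cover,Hub} -> Shaft = 24*5 = 120.
Iteration 5: components of {Shaft} -> Washer = 120*2 = 240.
Iteration 6: no further components; recursion stops.
Total rows emitted: 11.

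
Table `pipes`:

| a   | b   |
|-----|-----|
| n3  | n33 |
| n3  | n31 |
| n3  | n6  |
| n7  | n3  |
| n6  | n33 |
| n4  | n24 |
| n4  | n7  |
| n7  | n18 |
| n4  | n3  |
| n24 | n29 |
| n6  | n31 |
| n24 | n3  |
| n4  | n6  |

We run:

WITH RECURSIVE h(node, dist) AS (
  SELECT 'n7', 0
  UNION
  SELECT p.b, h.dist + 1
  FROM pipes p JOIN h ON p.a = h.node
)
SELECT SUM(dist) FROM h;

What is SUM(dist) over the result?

14

Base: (n7, dist=0).
Iteration 1: edges from {n7} -> (n18, dist=1), (n3, dist=1).
Iteration 2: edges from {n18,n3} -> (n31, dist=2), (n33, dist=2), (n6, dist=2).
Iteration 3: edges from {n31,n33,n6} -> (n31, dist=3), (n33, dist=3).
Iteration 4: no outgoing edges from {n31,n33}; recursion stops.
SUM(dist) = 0 + 1 + 1 + 2 + 2 + 2 + 3 + 3 = 14.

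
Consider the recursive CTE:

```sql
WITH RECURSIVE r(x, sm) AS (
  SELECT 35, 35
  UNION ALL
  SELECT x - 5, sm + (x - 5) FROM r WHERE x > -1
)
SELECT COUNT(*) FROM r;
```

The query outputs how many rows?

Base: x=35, sm=35.
Iteration 1: 35 > -1 holds -> x = 35 - 5 = 30, sm = 35 + 30 = 65.
Iteration 2: 30 > -1 holds -> x = 30 - 5 = 25, sm = 65 + 25 = 90.
Iteration 3: 25 > -1 holds -> x = 25 - 5 = 20, sm = 90 + 20 = 110.
Iteration 4: 20 > -1 holds -> x = 20 - 5 = 15, sm = 110 + 15 = 125.
Iteration 5: 15 > -1 holds -> x = 15 - 5 = 10, sm = 125 + 10 = 135.
Iteration 6: 10 > -1 holds -> x = 10 - 5 = 5, sm = 135 + 5 = 140.
Iteration 7: 5 > -1 holds -> x = 5 - 5 = 0, sm = 140 + 0 = 140.
Iteration 8: 0 > -1 holds -> x = 0 - 5 = -5, sm = 140 + -5 = 135.
Iteration 9: -5 > -1 fails; recursion stops.
Total rows emitted: 9.

9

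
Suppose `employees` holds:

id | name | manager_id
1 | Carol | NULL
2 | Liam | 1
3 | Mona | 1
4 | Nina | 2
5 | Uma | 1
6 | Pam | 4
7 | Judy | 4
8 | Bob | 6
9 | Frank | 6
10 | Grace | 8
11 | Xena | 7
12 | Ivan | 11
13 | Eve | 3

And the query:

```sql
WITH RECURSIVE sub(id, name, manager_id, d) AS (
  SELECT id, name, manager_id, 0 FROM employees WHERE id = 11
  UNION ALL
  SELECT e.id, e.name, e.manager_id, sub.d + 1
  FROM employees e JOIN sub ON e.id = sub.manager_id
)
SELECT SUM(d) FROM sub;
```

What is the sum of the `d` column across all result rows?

Base: id=11 (Xena), manager_id=7, d 0.
Iteration 1: join on id=7 -> Judy (id 7, manager_id=4, d 1).
Iteration 2: join on id=4 -> Nina (id 4, manager_id=2, d 2).
Iteration 3: join on id=2 -> Liam (id 2, manager_id=1, d 3).
Iteration 4: join on id=1 -> Carol (id 1, manager_id=NULL, d 4).
Iteration 5: manager_id is NULL; no match; recursion stops.
SUM(d) = 0 + 1 + 2 + 3 + 4 = 10.

10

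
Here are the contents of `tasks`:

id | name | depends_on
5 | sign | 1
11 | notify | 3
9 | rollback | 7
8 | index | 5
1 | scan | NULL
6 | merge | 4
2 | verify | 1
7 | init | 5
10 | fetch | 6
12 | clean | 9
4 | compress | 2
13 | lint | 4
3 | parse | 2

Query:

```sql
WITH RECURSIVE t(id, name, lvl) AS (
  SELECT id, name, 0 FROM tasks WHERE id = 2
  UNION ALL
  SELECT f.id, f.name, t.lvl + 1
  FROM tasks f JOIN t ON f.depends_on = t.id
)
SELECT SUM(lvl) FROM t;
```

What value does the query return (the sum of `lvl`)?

11

Base: id=2 (verify) at lvl 0.
Iteration 1: rows with depends_on in {2} -> parse (id 3, lvl 1), compress (id 4, lvl 1).
Iteration 2: rows with depends_on in {3,4} -> merge (id 6, lvl 2), notify (id 11, lvl 2), lint (id 13, lvl 2).
Iteration 3: rows with depends_on in {6,11,13} -> fetch (id 10, lvl 3).
Iteration 4: no rows with depends_on in {10}; recursion stops.
SUM(lvl) = 0 + 1 + 1 + 2 + 2 + 2 + 3 = 11.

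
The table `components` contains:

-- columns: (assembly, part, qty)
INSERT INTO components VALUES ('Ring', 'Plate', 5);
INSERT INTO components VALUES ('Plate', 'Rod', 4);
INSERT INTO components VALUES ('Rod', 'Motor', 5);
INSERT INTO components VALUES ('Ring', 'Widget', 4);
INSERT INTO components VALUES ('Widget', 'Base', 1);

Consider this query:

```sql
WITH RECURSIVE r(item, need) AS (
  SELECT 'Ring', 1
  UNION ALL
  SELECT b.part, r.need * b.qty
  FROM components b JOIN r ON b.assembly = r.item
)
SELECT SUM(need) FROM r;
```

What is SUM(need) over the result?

134

Base: (Ring, need=1).
Iteration 1: components of {Ring} -> Plate = 1*5 = 5, Widget = 1*4 = 4.
Iteration 2: components of {Plate,Widget} -> Base = 4*1 = 4, Rod = 5*4 = 20.
Iteration 3: components of {Base,Rod} -> Motor = 20*5 = 100.
Iteration 4: no further components; recursion stops.
SUM(need) = 1 + 5 + 4 + 20 + 4 + 100 = 134.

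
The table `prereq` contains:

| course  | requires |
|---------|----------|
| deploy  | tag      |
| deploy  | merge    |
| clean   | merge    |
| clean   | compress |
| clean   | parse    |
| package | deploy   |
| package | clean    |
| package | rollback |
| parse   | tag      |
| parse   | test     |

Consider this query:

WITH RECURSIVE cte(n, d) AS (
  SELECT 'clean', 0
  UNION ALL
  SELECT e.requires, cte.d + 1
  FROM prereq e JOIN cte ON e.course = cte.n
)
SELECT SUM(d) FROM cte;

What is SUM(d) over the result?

7

Base: (clean, d=0).
Iteration 1: edges from {clean} -> (compress, d=1), (merge, d=1), (parse, d=1).
Iteration 2: edges from {compress,merge,parse} -> (tag, d=2), (test, d=2).
Iteration 3: no outgoing edges from {tag,test}; recursion stops.
SUM(d) = 0 + 1 + 1 + 1 + 2 + 2 = 7.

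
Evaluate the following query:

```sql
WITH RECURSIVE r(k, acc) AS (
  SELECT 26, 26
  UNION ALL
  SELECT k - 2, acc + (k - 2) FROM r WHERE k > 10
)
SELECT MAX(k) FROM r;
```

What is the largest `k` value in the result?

Base: k=26, acc=26.
Iteration 1: 26 > 10 holds -> k = 26 - 2 = 24, acc = 26 + 24 = 50.
Iteration 2: 24 > 10 holds -> k = 24 - 2 = 22, acc = 50 + 22 = 72.
Iteration 3: 22 > 10 holds -> k = 22 - 2 = 20, acc = 72 + 20 = 92.
Iteration 4: 20 > 10 holds -> k = 20 - 2 = 18, acc = 92 + 18 = 110.
Iteration 5: 18 > 10 holds -> k = 18 - 2 = 16, acc = 110 + 16 = 126.
Iteration 6: 16 > 10 holds -> k = 16 - 2 = 14, acc = 126 + 14 = 140.
Iteration 7: 14 > 10 holds -> k = 14 - 2 = 12, acc = 140 + 12 = 152.
Iteration 8: 12 > 10 holds -> k = 12 - 2 = 10, acc = 152 + 10 = 162.
Iteration 9: 10 > 10 fails; recursion stops.
k values: 26, 24, 22, 20, 18, 16, 14, 12, 10; the maximum is 26.

26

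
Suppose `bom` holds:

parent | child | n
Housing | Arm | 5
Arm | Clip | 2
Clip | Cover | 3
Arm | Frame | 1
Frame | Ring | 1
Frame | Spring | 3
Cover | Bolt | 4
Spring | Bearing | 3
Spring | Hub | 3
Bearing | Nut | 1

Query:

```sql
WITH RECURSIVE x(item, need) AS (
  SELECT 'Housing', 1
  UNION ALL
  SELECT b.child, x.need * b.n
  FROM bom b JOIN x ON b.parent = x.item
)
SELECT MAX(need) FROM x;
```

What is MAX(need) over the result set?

Base: (Housing, need=1).
Iteration 1: components of {Housing} -> Arm = 1*5 = 5.
Iteration 2: components of {Arm} -> Clip = 5*2 = 10, Frame = 5*1 = 5.
Iteration 3: components of {Clip,Frame} -> Cover = 10*3 = 30, Ring = 5*1 = 5, Spring = 5*3 = 15.
Iteration 4: components of {Cover,Ring,Spring} -> Bearing = 15*3 = 45, Bolt = 30*4 = 120, Hub = 15*3 = 45.
Iteration 5: components of {Bearing,Bolt,Hub} -> Nut = 45*1 = 45.
Iteration 6: no further components; recursion stops.
need values: 1, 5, 10, 5, 30, 5, 15, 120, 45, 45, 45; the maximum is 120.

120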